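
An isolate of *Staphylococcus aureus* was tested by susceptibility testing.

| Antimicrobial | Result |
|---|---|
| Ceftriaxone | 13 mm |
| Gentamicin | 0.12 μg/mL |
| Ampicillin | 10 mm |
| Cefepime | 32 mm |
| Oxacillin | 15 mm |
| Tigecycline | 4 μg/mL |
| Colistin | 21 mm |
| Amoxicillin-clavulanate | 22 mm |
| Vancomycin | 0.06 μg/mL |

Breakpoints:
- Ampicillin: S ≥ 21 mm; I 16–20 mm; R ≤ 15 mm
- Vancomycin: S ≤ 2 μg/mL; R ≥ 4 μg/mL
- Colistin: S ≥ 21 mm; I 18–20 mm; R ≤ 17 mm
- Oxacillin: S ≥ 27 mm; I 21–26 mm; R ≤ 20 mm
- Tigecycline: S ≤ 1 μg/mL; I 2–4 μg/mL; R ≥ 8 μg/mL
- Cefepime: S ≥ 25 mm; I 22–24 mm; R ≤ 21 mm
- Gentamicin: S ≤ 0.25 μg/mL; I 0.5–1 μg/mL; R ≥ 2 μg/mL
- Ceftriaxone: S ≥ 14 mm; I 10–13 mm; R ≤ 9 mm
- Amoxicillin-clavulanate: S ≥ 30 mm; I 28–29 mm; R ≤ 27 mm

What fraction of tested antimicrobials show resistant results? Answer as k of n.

3 of 9

Ceftriaxone 13 mm: in 10–13 mm ⇒ Intermediate
Gentamicin: 0.12 μg/mL is ≤ 0.25 μg/mL → S
Ampicillin (10 mm) ≤ 15 mm ⇒ resistant
Cefepime 32 mm: ≥ 25 mm → Susceptible
Oxacillin: 15 mm is ≤ 20 mm — resistant
Tigecycline 4 μg/mL: in 2–4 μg/mL ⇒ I
Colistin 21 mm: ≥ 21 mm — S
Amoxicillin-clavulanate: 22 mm is ≤ 27 mm — R
Vancomycin: 0.06 μg/mL is ≤ 2 μg/mL — susceptible
Resistant: 3/9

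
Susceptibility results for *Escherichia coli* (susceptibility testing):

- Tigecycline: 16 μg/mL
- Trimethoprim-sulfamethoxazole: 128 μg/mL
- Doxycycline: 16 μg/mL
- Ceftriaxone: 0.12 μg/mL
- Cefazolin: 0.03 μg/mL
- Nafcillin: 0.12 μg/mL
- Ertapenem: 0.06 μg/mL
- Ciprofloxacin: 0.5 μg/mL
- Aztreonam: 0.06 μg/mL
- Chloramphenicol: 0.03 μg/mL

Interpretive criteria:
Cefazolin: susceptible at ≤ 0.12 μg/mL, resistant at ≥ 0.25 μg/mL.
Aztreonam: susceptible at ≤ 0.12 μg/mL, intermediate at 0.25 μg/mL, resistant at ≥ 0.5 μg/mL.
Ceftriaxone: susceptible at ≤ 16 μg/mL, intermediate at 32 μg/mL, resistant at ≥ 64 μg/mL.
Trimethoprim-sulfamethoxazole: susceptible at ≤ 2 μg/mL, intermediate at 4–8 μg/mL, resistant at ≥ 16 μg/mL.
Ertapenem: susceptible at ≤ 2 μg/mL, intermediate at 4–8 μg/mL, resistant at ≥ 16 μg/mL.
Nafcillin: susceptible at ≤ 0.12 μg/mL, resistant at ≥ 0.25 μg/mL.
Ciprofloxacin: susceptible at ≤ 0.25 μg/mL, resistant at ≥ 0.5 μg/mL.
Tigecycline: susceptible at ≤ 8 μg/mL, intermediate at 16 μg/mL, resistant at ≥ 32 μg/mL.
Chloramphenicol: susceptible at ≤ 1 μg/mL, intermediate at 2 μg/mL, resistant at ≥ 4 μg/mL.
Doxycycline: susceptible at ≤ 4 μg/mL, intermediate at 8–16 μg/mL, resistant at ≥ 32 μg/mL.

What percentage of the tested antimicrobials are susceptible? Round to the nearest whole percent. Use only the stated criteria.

Tigecycline (16 μg/mL) = 16 μg/mL → intermediate
Trimethoprim-sulfamethoxazole: 128 μg/mL is ≥ 16 μg/mL → Resistant
Doxycycline 16 μg/mL: in 8–16 μg/mL — Intermediate
Ceftriaxone: 0.12 μg/mL is ≤ 16 μg/mL → Susceptible
Cefazolin: 0.03 μg/mL is ≤ 0.12 μg/mL → Susceptible
Nafcillin (0.12 μg/mL) ≤ 0.12 μg/mL ⇒ S
Ertapenem 0.06 μg/mL: ≤ 2 μg/mL → S
Ciprofloxacin 0.5 μg/mL: ≥ 0.5 μg/mL — Resistant
Aztreonam 0.06 μg/mL: ≤ 0.12 μg/mL — susceptible
Chloramphenicol (0.03 μg/mL) ≤ 1 μg/mL — susceptible
Susceptible: 6/10

60%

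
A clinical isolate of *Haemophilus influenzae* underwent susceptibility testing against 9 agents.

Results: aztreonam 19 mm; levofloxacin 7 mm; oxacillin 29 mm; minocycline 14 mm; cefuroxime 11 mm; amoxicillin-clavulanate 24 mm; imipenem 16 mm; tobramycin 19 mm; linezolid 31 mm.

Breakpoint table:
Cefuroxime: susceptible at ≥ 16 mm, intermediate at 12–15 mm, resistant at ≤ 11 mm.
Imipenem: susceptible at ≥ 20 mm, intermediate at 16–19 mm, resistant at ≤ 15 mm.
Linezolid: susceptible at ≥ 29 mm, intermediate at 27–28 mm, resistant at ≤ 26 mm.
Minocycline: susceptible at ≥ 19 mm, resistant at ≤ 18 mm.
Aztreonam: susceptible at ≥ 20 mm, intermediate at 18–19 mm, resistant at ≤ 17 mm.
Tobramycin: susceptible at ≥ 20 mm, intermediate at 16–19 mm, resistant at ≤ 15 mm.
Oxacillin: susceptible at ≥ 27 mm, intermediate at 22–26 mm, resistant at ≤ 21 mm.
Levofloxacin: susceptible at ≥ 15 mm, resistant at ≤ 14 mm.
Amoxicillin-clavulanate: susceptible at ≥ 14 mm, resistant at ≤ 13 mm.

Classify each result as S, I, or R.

I, R, S, R, R, S, I, I, S

Aztreonam: 19 mm is in 18–19 mm ⇒ I
Levofloxacin 7 mm: ≤ 14 mm ⇒ resistant
Oxacillin 29 mm: ≥ 27 mm → Susceptible
Minocycline (14 mm) ≤ 18 mm → R
Cefuroxime: 11 mm is ≤ 11 mm ⇒ Resistant
Amoxicillin-clavulanate: 24 mm is ≥ 14 mm → S
Imipenem (16 mm) in 16–19 mm ⇒ intermediate
Tobramycin (19 mm) in 16–19 mm ⇒ intermediate
Linezolid 31 mm: ≥ 29 mm → susceptible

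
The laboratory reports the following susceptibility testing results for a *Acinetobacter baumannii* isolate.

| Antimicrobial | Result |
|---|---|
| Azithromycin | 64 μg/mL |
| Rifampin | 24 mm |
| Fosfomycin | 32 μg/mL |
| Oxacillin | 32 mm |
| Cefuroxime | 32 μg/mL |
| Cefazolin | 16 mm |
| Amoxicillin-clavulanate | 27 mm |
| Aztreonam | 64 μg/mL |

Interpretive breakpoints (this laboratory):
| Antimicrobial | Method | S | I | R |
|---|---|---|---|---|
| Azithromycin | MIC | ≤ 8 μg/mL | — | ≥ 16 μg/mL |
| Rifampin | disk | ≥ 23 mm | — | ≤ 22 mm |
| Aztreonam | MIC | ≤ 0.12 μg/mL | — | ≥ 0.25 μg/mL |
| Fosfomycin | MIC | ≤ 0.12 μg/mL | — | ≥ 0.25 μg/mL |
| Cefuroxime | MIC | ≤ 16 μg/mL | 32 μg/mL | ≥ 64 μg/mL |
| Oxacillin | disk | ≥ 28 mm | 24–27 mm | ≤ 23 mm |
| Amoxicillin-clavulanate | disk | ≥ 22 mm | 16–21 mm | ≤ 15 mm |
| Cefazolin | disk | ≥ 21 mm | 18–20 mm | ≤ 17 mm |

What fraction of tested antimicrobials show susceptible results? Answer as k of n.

Azithromycin (64 μg/mL) ≥ 16 μg/mL — resistant
Rifampin: 24 mm is ≥ 23 mm ⇒ S
Fosfomycin: 32 μg/mL is ≥ 0.25 μg/mL ⇒ Resistant
Oxacillin (32 mm) ≥ 28 mm — Susceptible
Cefuroxime (32 μg/mL) = 32 μg/mL — Intermediate
Cefazolin: 16 mm is ≤ 17 mm ⇒ Resistant
Amoxicillin-clavulanate (27 mm) ≥ 22 mm → Susceptible
Aztreonam (64 μg/mL) ≥ 0.25 μg/mL → Resistant
Susceptible: 3/8

3 of 8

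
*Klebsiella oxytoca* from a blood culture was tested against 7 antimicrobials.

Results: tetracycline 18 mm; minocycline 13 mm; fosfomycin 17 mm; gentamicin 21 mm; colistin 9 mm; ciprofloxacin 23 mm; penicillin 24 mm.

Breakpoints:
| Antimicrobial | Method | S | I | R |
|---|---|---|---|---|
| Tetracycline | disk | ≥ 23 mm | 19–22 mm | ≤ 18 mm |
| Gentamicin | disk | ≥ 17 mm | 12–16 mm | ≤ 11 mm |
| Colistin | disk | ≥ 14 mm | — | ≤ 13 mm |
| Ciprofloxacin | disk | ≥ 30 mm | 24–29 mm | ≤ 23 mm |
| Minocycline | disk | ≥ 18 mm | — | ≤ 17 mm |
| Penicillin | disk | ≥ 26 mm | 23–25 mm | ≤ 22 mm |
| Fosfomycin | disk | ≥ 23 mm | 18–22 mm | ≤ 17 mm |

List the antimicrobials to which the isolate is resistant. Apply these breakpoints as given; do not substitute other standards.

Tetracycline (18 mm) ≤ 18 mm ⇒ Resistant
Minocycline: 13 mm is ≤ 17 mm → resistant
Fosfomycin: 17 mm is ≤ 17 mm ⇒ resistant
Gentamicin: 21 mm is ≥ 17 mm → susceptible
Colistin (9 mm) ≤ 13 mm — R
Ciprofloxacin (23 mm) ≤ 23 mm → resistant
Penicillin: 24 mm is in 23–25 mm → Intermediate

tetracycline, minocycline, fosfomycin, colistin, ciprofloxacin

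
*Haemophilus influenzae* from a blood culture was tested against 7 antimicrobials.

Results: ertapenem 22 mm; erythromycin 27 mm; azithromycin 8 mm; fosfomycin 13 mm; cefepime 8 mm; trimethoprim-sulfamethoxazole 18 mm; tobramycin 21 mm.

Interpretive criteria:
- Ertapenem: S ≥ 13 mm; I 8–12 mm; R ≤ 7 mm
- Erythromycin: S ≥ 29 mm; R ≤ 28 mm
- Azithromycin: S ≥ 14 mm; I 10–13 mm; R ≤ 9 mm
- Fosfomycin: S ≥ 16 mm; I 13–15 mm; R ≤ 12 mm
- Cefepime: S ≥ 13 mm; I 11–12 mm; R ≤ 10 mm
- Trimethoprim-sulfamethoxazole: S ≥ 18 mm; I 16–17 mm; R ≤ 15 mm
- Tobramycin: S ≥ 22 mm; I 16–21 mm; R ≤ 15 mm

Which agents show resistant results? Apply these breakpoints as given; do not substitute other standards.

erythromycin, azithromycin, cefepime

Ertapenem 22 mm: ≥ 13 mm ⇒ susceptible
Erythromycin: 27 mm is ≤ 28 mm — resistant
Azithromycin: 8 mm is ≤ 9 mm — resistant
Fosfomycin 13 mm: in 13–15 mm ⇒ intermediate
Cefepime (8 mm) ≤ 10 mm — resistant
Trimethoprim-sulfamethoxazole (18 mm) ≥ 18 mm → susceptible
Tobramycin (21 mm) in 16–21 mm → Intermediate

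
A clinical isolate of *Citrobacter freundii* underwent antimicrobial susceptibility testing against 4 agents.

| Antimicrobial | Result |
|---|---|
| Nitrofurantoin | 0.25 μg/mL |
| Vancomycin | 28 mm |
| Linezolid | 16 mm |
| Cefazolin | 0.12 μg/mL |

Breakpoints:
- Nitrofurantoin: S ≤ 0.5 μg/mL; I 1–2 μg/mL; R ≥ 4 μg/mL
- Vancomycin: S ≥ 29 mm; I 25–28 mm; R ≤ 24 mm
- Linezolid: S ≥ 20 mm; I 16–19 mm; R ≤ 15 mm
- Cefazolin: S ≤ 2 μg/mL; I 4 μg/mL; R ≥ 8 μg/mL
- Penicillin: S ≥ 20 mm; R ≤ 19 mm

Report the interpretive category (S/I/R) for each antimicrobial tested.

Nitrofurantoin: 0.25 μg/mL is ≤ 0.5 μg/mL → susceptible
Vancomycin 28 mm: in 25–28 mm — intermediate
Linezolid: 16 mm is in 16–19 mm → intermediate
Cefazolin 0.12 μg/mL: ≤ 2 μg/mL → susceptible

S, I, I, S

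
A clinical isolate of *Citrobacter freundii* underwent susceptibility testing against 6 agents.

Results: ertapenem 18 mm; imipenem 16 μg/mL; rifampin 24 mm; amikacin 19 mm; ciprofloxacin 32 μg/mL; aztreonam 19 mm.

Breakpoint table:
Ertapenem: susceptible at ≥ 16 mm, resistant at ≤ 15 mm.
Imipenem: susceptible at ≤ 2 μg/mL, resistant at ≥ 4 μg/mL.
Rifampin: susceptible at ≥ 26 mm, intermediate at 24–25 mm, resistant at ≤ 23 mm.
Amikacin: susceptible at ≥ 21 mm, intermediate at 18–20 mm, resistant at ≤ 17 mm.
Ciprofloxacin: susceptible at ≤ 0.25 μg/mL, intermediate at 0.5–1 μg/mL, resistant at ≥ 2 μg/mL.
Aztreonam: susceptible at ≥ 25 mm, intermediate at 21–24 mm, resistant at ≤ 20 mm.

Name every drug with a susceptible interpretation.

ertapenem

Ertapenem: 18 mm is ≥ 16 mm ⇒ susceptible
Imipenem (16 μg/mL) ≥ 4 μg/mL → R
Rifampin (24 mm) in 24–25 mm → intermediate
Amikacin 19 mm: in 18–20 mm — I
Ciprofloxacin: 32 μg/mL is ≥ 2 μg/mL ⇒ Resistant
Aztreonam: 19 mm is ≤ 20 mm ⇒ R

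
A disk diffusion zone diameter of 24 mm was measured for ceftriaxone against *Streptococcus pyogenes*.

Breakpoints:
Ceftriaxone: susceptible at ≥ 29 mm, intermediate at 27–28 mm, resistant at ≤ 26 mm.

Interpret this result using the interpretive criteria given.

Resistant

Ceftriaxone (24 mm) ≤ 26 mm ⇒ resistant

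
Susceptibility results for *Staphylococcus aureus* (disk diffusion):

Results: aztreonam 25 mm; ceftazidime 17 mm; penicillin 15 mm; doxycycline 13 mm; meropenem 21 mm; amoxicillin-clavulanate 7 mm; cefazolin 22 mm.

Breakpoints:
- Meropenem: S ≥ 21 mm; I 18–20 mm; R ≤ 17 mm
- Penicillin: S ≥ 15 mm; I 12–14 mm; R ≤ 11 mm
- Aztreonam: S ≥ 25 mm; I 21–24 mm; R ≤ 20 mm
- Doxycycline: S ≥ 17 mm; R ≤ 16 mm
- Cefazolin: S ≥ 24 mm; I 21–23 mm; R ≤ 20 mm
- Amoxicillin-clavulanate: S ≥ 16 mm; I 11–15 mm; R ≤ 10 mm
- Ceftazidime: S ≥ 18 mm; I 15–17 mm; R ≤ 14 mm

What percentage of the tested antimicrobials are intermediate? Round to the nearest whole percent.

29%

Aztreonam: 25 mm is ≥ 25 mm ⇒ Susceptible
Ceftazidime (17 mm) in 15–17 mm — Intermediate
Penicillin (15 mm) ≥ 15 mm — susceptible
Doxycycline 13 mm: ≤ 16 mm ⇒ R
Meropenem 21 mm: ≥ 21 mm ⇒ Susceptible
Amoxicillin-clavulanate: 7 mm is ≤ 10 mm — R
Cefazolin (22 mm) in 21–23 mm — intermediate
Intermediate: 2/7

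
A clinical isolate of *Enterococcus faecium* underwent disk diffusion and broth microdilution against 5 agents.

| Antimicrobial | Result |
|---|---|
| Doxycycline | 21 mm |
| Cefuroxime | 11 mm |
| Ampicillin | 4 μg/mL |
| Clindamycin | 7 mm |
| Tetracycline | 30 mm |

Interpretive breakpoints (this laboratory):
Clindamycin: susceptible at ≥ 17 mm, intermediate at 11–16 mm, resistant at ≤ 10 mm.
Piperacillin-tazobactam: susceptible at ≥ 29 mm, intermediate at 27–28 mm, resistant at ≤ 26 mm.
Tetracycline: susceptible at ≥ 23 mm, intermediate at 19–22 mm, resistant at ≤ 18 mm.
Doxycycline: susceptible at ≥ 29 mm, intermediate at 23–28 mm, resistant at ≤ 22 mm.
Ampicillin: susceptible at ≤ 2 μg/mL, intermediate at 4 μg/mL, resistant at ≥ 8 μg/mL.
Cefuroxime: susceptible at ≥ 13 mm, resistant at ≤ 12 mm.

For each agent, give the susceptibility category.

Doxycycline 21 mm: ≤ 22 mm ⇒ resistant
Cefuroxime (11 mm) ≤ 12 mm — resistant
Ampicillin 4 μg/mL: = 4 μg/mL → intermediate
Clindamycin: 7 mm is ≤ 10 mm — Resistant
Tetracycline 30 mm: ≥ 23 mm → susceptible

R, R, I, R, S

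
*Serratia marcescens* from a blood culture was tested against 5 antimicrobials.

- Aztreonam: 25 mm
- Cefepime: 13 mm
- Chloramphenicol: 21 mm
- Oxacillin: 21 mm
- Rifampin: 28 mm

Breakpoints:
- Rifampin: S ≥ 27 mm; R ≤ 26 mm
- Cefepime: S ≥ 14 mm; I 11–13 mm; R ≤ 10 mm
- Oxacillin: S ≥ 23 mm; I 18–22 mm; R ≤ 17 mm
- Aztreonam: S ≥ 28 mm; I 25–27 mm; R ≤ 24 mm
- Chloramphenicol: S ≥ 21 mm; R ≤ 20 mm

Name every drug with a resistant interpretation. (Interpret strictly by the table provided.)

none

Aztreonam (25 mm) in 25–27 mm — intermediate
Cefepime 13 mm: in 11–13 mm — intermediate
Chloramphenicol (21 mm) ≥ 21 mm → susceptible
Oxacillin: 21 mm is in 18–22 mm ⇒ Intermediate
Rifampin: 28 mm is ≥ 27 mm → S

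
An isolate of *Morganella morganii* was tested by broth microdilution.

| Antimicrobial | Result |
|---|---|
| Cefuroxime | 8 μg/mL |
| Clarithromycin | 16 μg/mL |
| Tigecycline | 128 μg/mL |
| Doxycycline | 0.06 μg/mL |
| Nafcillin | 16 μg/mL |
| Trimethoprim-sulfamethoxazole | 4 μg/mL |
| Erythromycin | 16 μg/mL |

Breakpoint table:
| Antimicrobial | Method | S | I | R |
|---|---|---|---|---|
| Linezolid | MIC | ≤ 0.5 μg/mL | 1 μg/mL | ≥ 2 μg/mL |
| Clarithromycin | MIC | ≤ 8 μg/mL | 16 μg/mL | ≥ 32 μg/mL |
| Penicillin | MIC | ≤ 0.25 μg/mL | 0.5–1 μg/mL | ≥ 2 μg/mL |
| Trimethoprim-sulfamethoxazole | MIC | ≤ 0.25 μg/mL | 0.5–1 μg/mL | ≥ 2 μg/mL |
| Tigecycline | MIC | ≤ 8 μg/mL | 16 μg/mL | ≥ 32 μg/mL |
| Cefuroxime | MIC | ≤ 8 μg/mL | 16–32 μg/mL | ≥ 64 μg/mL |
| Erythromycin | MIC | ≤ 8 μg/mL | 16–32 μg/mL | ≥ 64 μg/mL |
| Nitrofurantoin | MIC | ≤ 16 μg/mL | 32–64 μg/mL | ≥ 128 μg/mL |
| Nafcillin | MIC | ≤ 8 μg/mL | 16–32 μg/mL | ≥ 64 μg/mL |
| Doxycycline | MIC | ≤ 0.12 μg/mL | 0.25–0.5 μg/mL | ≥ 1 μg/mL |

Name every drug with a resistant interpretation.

tigecycline, trimethoprim-sulfamethoxazole

Cefuroxime: 8 μg/mL is ≤ 8 μg/mL ⇒ S
Clarithromycin: 16 μg/mL is = 16 μg/mL ⇒ Intermediate
Tigecycline: 128 μg/mL is ≥ 32 μg/mL → R
Doxycycline: 0.06 μg/mL is ≤ 0.12 μg/mL → Susceptible
Nafcillin (16 μg/mL) in 16–32 μg/mL — intermediate
Trimethoprim-sulfamethoxazole 4 μg/mL: ≥ 2 μg/mL → Resistant
Erythromycin: 16 μg/mL is in 16–32 μg/mL ⇒ Intermediate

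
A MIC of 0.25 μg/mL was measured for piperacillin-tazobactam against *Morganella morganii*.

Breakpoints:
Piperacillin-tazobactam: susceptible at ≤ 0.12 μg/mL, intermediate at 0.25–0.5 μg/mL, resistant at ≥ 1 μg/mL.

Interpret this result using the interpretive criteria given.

I

Piperacillin-tazobactam (0.25 μg/mL) in 0.25–0.5 μg/mL → Intermediate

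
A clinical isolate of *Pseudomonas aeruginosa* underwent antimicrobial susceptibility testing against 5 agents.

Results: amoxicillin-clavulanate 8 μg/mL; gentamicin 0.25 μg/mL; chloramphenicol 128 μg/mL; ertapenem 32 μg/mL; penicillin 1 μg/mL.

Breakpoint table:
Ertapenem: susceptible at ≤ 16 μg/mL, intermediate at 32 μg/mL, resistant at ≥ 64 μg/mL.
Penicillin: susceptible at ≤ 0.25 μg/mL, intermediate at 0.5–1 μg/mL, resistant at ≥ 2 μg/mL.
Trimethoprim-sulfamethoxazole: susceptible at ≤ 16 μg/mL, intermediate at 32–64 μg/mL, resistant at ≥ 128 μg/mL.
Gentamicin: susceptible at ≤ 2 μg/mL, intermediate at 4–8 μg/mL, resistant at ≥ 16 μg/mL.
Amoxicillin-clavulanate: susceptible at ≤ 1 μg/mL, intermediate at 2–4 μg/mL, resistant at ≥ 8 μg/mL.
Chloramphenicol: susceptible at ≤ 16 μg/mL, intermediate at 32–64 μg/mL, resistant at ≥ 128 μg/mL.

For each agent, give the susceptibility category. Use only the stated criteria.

Amoxicillin-clavulanate (8 μg/mL) ≥ 8 μg/mL → resistant
Gentamicin: 0.25 μg/mL is ≤ 2 μg/mL ⇒ susceptible
Chloramphenicol: 128 μg/mL is ≥ 128 μg/mL → Resistant
Ertapenem: 32 μg/mL is = 32 μg/mL → Intermediate
Penicillin: 1 μg/mL is in 0.5–1 μg/mL — I

R, S, R, I, I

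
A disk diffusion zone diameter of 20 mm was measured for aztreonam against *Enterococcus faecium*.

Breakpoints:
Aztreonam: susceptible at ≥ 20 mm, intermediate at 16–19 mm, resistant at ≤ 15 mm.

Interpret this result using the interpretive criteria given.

Aztreonam: 20 mm is ≥ 20 mm ⇒ S

S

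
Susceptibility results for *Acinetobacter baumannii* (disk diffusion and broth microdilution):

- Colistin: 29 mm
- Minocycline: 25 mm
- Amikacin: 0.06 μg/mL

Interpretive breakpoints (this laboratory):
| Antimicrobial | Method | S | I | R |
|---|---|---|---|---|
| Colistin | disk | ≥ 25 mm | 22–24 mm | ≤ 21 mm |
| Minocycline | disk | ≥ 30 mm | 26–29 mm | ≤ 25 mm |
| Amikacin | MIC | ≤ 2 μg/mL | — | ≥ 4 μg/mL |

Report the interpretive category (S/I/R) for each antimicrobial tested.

Colistin (29 mm) ≥ 25 mm — susceptible
Minocycline 25 mm: ≤ 25 mm — Resistant
Amikacin 0.06 μg/mL: ≤ 2 μg/mL — S

S, R, S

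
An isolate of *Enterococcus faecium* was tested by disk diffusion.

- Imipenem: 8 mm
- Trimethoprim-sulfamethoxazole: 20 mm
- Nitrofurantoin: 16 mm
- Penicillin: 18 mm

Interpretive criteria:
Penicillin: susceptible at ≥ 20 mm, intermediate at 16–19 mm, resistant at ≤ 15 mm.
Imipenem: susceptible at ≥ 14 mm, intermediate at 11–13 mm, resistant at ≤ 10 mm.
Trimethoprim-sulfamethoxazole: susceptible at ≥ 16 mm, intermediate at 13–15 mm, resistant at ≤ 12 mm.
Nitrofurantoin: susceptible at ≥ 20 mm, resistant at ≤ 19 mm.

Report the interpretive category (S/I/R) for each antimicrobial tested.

R, S, R, I

Imipenem 8 mm: ≤ 10 mm — resistant
Trimethoprim-sulfamethoxazole (20 mm) ≥ 16 mm — Susceptible
Nitrofurantoin 16 mm: ≤ 19 mm — R
Penicillin: 18 mm is in 16–19 mm → I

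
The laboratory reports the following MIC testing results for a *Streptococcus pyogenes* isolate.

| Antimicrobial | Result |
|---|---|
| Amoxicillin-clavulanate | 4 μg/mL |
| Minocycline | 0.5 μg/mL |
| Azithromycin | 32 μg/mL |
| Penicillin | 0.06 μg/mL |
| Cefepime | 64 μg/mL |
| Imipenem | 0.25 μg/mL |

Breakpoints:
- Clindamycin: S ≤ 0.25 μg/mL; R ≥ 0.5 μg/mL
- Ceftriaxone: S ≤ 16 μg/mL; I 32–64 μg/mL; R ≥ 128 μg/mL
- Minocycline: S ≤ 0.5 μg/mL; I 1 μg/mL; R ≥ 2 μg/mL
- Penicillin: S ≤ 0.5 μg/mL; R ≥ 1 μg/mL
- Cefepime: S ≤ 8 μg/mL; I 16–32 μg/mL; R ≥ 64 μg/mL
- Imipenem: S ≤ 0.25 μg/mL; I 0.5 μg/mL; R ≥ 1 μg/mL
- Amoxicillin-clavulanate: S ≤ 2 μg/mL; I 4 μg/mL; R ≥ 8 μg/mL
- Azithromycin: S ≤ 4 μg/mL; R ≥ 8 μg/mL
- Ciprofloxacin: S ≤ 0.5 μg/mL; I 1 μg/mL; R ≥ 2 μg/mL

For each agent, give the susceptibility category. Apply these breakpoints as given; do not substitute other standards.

Amoxicillin-clavulanate (4 μg/mL) = 4 μg/mL — I
Minocycline 0.5 μg/mL: ≤ 0.5 μg/mL → Susceptible
Azithromycin (32 μg/mL) ≥ 8 μg/mL ⇒ Resistant
Penicillin: 0.06 μg/mL is ≤ 0.5 μg/mL ⇒ Susceptible
Cefepime: 64 μg/mL is ≥ 64 μg/mL ⇒ Resistant
Imipenem (0.25 μg/mL) ≤ 0.25 μg/mL — susceptible

I, S, R, S, R, S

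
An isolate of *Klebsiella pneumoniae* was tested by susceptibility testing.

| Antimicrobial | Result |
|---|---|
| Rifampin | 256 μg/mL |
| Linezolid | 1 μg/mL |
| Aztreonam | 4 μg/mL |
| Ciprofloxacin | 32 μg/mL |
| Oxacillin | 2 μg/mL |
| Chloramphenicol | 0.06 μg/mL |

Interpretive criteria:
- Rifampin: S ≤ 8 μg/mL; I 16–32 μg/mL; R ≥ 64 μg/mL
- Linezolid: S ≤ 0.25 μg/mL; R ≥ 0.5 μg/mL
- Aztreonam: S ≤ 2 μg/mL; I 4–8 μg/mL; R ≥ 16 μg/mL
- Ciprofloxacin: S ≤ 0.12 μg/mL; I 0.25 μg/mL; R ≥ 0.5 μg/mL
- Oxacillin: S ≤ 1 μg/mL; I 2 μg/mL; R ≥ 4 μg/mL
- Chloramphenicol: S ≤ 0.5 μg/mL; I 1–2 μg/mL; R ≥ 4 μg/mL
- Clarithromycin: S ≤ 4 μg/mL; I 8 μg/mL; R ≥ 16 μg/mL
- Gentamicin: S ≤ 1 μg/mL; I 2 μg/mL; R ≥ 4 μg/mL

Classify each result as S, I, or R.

Rifampin: 256 μg/mL is ≥ 64 μg/mL ⇒ R
Linezolid: 1 μg/mL is ≥ 0.5 μg/mL → resistant
Aztreonam 4 μg/mL: in 4–8 μg/mL → intermediate
Ciprofloxacin 32 μg/mL: ≥ 0.5 μg/mL → resistant
Oxacillin 2 μg/mL: = 2 μg/mL ⇒ intermediate
Chloramphenicol 0.06 μg/mL: ≤ 0.5 μg/mL → susceptible

R, R, I, R, I, S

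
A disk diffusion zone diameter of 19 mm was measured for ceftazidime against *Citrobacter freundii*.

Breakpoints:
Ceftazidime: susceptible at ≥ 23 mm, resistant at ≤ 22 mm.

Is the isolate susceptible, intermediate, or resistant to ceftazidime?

Ceftazidime: 19 mm is ≤ 22 mm → resistant

R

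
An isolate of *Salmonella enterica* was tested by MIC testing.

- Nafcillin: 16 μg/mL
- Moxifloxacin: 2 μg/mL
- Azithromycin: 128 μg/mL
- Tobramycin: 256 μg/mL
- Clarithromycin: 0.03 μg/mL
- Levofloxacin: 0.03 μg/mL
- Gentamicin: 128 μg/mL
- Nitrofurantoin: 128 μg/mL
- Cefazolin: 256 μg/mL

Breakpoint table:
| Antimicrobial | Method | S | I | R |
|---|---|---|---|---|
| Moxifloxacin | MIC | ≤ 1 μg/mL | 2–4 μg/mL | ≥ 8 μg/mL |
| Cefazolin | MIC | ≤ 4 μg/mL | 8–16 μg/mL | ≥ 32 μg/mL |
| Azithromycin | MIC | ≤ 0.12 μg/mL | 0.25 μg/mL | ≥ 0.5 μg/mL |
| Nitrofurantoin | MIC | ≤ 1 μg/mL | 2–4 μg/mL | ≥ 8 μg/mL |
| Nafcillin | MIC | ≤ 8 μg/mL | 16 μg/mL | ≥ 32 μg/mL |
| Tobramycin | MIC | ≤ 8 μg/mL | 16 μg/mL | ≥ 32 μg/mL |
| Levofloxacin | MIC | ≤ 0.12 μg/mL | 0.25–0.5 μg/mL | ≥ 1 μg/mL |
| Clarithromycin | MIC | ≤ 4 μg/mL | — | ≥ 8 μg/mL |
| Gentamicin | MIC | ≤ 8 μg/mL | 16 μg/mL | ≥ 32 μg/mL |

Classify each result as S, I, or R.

Nafcillin 16 μg/mL: = 16 μg/mL → Intermediate
Moxifloxacin (2 μg/mL) in 2–4 μg/mL ⇒ Intermediate
Azithromycin 128 μg/mL: ≥ 0.5 μg/mL — resistant
Tobramycin (256 μg/mL) ≥ 32 μg/mL — resistant
Clarithromycin (0.03 μg/mL) ≤ 4 μg/mL → susceptible
Levofloxacin (0.03 μg/mL) ≤ 0.12 μg/mL ⇒ susceptible
Gentamicin: 128 μg/mL is ≥ 32 μg/mL → R
Nitrofurantoin: 128 μg/mL is ≥ 8 μg/mL — resistant
Cefazolin 256 μg/mL: ≥ 32 μg/mL → resistant

I, I, R, R, S, S, R, R, R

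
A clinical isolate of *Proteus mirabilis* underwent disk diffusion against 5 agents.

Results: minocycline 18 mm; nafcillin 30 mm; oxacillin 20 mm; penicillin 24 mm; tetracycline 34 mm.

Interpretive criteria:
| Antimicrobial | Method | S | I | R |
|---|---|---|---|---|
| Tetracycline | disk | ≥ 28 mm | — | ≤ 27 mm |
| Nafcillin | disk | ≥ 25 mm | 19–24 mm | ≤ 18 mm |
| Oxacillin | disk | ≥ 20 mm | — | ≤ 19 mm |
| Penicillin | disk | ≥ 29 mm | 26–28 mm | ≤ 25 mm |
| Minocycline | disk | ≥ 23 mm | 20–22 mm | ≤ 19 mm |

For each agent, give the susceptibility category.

Minocycline: 18 mm is ≤ 19 mm ⇒ resistant
Nafcillin (30 mm) ≥ 25 mm → susceptible
Oxacillin 20 mm: ≥ 20 mm → S
Penicillin 24 mm: ≤ 25 mm — R
Tetracycline 34 mm: ≥ 28 mm ⇒ susceptible

R, S, S, R, S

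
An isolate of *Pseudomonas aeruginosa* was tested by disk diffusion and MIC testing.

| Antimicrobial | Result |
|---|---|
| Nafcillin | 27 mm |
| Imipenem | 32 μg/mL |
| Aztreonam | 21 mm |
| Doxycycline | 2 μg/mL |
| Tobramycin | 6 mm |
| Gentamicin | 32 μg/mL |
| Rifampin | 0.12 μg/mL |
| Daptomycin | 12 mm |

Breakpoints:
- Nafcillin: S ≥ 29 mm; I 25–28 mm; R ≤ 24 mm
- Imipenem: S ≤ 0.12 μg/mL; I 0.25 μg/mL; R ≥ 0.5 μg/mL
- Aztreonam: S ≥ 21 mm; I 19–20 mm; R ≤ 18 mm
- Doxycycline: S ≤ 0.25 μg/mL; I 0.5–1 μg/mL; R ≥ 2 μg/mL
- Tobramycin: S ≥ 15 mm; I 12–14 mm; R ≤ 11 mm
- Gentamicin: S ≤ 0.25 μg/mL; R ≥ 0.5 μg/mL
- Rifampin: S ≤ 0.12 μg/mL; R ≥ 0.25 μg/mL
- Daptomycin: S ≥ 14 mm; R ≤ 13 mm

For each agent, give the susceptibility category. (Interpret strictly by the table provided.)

I, R, S, R, R, R, S, R

Nafcillin: 27 mm is in 25–28 mm ⇒ Intermediate
Imipenem 32 μg/mL: ≥ 0.5 μg/mL → resistant
Aztreonam 21 mm: ≥ 21 mm → S
Doxycycline (2 μg/mL) ≥ 2 μg/mL — resistant
Tobramycin: 6 mm is ≤ 11 mm ⇒ resistant
Gentamicin (32 μg/mL) ≥ 0.5 μg/mL — resistant
Rifampin (0.12 μg/mL) ≤ 0.12 μg/mL → susceptible
Daptomycin 12 mm: ≤ 13 mm — resistant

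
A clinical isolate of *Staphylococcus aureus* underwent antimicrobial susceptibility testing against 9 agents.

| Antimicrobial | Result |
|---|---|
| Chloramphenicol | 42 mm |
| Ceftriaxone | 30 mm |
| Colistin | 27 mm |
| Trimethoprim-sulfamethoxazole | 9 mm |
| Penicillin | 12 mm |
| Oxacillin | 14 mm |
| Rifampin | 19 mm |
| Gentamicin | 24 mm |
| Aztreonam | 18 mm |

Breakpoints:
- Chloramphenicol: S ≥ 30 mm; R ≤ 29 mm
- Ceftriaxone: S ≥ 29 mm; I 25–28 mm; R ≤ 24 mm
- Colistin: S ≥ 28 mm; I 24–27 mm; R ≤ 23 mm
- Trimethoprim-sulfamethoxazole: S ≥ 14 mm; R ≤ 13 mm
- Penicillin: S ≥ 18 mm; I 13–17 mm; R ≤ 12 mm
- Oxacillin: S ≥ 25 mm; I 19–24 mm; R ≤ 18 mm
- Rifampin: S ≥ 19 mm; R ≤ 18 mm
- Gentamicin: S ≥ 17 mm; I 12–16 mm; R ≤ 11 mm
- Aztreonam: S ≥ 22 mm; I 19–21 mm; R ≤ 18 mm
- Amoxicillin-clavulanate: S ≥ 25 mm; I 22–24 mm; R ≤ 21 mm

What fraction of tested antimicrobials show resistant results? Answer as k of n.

4 of 9

Chloramphenicol (42 mm) ≥ 30 mm ⇒ S
Ceftriaxone (30 mm) ≥ 29 mm → susceptible
Colistin: 27 mm is in 24–27 mm ⇒ I
Trimethoprim-sulfamethoxazole (9 mm) ≤ 13 mm ⇒ Resistant
Penicillin: 12 mm is ≤ 12 mm — resistant
Oxacillin 14 mm: ≤ 18 mm — resistant
Rifampin (19 mm) ≥ 19 mm — Susceptible
Gentamicin 24 mm: ≥ 17 mm ⇒ Susceptible
Aztreonam (18 mm) ≤ 18 mm — Resistant
Resistant: 4/9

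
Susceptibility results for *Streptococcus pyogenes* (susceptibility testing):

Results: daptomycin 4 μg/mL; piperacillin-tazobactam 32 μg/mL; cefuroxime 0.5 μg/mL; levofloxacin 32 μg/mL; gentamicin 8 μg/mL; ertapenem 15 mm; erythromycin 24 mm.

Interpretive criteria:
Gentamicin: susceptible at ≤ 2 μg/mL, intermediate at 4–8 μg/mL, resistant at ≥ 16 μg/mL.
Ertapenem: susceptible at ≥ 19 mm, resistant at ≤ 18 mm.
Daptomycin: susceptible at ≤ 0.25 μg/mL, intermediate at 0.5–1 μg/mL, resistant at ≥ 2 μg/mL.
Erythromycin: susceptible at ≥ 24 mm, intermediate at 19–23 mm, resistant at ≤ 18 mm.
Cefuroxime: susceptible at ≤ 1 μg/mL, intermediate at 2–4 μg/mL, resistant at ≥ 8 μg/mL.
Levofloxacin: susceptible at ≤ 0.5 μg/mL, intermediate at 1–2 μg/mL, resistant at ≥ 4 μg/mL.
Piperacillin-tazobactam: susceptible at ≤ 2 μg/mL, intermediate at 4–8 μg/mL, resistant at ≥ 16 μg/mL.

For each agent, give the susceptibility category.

R, R, S, R, I, R, S

Daptomycin: 4 μg/mL is ≥ 2 μg/mL — Resistant
Piperacillin-tazobactam (32 μg/mL) ≥ 16 μg/mL → R
Cefuroxime (0.5 μg/mL) ≤ 1 μg/mL → Susceptible
Levofloxacin: 32 μg/mL is ≥ 4 μg/mL → Resistant
Gentamicin: 8 μg/mL is in 4–8 μg/mL → Intermediate
Ertapenem 15 mm: ≤ 18 mm ⇒ resistant
Erythromycin: 24 mm is ≥ 24 mm → Susceptible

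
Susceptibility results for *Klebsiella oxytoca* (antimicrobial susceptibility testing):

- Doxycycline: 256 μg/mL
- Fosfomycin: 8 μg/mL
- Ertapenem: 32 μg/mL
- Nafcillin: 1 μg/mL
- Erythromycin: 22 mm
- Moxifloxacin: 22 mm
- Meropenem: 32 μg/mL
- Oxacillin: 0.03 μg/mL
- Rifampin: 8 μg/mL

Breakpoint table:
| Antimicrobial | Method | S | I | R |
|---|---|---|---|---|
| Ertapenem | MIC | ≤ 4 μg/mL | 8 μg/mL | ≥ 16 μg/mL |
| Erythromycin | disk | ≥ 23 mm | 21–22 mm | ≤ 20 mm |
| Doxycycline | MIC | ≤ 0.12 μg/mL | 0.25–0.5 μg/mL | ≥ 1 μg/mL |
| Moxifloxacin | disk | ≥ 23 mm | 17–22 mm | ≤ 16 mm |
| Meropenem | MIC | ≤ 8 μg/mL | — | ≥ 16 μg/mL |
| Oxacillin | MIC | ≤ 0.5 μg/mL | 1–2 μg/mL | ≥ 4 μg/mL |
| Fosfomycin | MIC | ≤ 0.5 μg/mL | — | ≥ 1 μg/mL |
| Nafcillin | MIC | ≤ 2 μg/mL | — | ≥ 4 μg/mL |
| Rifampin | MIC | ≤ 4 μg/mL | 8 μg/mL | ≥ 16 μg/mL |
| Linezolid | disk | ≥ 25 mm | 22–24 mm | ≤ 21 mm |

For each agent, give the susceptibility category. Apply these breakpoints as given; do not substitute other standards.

R, R, R, S, I, I, R, S, I

Doxycycline 256 μg/mL: ≥ 1 μg/mL → resistant
Fosfomycin 8 μg/mL: ≥ 1 μg/mL ⇒ resistant
Ertapenem: 32 μg/mL is ≥ 16 μg/mL ⇒ Resistant
Nafcillin 1 μg/mL: ≤ 2 μg/mL — Susceptible
Erythromycin 22 mm: in 21–22 mm ⇒ intermediate
Moxifloxacin: 22 mm is in 17–22 mm ⇒ intermediate
Meropenem: 32 μg/mL is ≥ 16 μg/mL → Resistant
Oxacillin: 0.03 μg/mL is ≤ 0.5 μg/mL ⇒ Susceptible
Rifampin: 8 μg/mL is = 8 μg/mL — I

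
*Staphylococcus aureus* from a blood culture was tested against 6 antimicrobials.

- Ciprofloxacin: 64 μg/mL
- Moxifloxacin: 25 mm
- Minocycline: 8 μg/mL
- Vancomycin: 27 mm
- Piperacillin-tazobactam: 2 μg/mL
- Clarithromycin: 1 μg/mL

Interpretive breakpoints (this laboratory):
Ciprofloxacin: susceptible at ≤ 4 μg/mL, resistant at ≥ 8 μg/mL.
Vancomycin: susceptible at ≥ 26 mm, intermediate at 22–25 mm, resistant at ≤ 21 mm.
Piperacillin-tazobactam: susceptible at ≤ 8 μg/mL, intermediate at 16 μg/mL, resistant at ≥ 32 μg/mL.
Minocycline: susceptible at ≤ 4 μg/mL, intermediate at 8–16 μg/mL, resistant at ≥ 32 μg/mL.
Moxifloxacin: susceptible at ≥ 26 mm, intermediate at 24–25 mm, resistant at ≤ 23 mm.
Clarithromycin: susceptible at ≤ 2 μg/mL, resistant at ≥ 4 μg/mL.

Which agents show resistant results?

Ciprofloxacin: 64 μg/mL is ≥ 8 μg/mL ⇒ resistant
Moxifloxacin: 25 mm is in 24–25 mm — intermediate
Minocycline: 8 μg/mL is in 8–16 μg/mL — Intermediate
Vancomycin (27 mm) ≥ 26 mm ⇒ susceptible
Piperacillin-tazobactam 2 μg/mL: ≤ 8 μg/mL → susceptible
Clarithromycin 1 μg/mL: ≤ 2 μg/mL — S

ciprofloxacin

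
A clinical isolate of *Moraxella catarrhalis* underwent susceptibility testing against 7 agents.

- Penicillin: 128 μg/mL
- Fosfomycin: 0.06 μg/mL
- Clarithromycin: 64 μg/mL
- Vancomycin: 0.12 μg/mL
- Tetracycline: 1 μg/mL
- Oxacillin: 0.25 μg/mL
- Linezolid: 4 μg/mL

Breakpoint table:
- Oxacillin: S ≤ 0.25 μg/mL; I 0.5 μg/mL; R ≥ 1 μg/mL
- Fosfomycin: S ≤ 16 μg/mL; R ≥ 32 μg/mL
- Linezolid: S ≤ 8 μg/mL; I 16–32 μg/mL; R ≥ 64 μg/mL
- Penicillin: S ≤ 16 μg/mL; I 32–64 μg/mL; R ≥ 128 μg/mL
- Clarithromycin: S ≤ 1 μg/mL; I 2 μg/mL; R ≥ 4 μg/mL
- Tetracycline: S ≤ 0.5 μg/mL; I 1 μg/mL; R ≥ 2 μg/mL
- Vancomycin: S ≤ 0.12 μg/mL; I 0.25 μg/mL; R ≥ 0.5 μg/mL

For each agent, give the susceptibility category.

Penicillin 128 μg/mL: ≥ 128 μg/mL — R
Fosfomycin: 0.06 μg/mL is ≤ 16 μg/mL — susceptible
Clarithromycin: 64 μg/mL is ≥ 4 μg/mL → resistant
Vancomycin 0.12 μg/mL: ≤ 0.12 μg/mL — susceptible
Tetracycline (1 μg/mL) = 1 μg/mL — Intermediate
Oxacillin 0.25 μg/mL: ≤ 0.25 μg/mL ⇒ Susceptible
Linezolid: 4 μg/mL is ≤ 8 μg/mL — S

R, S, R, S, I, S, S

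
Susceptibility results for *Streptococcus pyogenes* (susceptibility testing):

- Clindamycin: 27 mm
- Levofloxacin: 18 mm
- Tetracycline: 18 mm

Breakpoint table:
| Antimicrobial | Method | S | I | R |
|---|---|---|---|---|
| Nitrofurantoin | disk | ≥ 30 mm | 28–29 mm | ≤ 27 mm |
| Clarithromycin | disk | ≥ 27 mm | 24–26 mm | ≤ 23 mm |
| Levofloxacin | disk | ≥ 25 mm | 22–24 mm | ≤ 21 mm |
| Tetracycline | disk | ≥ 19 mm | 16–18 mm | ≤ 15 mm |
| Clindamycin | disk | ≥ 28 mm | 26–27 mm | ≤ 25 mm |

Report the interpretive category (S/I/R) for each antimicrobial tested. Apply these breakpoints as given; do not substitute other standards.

Clindamycin 27 mm: in 26–27 mm ⇒ intermediate
Levofloxacin: 18 mm is ≤ 21 mm ⇒ Resistant
Tetracycline: 18 mm is in 16–18 mm ⇒ Intermediate

I, R, I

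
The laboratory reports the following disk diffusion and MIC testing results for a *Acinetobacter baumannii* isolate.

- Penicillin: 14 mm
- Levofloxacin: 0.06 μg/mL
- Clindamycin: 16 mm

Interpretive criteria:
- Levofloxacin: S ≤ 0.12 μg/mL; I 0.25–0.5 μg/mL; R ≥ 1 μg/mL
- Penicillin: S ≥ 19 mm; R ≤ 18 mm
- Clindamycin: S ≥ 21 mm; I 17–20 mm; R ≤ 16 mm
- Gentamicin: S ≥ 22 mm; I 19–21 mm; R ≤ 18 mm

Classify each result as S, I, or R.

Penicillin: 14 mm is ≤ 18 mm ⇒ resistant
Levofloxacin: 0.06 μg/mL is ≤ 0.12 μg/mL — Susceptible
Clindamycin (16 mm) ≤ 16 mm → R

R, S, R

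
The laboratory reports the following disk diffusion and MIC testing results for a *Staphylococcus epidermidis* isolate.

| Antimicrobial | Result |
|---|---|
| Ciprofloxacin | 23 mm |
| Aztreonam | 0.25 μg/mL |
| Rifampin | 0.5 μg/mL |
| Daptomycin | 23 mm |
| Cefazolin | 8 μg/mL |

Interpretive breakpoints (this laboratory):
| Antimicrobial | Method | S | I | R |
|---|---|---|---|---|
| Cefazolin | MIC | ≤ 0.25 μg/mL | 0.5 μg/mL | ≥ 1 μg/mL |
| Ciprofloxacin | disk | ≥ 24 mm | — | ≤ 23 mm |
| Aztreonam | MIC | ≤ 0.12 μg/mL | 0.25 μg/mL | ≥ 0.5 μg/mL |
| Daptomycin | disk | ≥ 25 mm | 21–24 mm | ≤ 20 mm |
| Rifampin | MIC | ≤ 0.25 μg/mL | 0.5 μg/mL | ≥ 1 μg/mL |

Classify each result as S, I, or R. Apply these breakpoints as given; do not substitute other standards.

Ciprofloxacin: 23 mm is ≤ 23 mm ⇒ R
Aztreonam (0.25 μg/mL) = 0.25 μg/mL ⇒ intermediate
Rifampin (0.5 μg/mL) = 0.5 μg/mL ⇒ intermediate
Daptomycin: 23 mm is in 21–24 mm — I
Cefazolin (8 μg/mL) ≥ 1 μg/mL ⇒ resistant

R, I, I, I, R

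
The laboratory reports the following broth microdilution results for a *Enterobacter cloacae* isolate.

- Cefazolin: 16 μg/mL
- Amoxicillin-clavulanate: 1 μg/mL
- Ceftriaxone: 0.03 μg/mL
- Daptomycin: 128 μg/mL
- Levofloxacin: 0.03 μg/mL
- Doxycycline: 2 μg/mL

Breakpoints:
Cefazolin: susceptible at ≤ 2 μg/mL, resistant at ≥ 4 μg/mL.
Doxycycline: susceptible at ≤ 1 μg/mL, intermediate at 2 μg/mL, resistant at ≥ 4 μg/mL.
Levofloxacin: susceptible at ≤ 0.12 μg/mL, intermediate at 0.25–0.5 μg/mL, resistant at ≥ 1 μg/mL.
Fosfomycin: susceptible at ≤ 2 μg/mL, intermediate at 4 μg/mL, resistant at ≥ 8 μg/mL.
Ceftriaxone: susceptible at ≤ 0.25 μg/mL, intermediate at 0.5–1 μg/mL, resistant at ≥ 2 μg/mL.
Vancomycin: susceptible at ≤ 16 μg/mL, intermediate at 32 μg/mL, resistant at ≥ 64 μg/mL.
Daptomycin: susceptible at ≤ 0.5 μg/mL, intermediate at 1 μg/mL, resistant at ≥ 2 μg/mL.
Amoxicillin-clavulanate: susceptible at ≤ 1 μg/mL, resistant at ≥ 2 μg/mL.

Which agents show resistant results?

Cefazolin: 16 μg/mL is ≥ 4 μg/mL ⇒ R
Amoxicillin-clavulanate: 1 μg/mL is ≤ 1 μg/mL → Susceptible
Ceftriaxone 0.03 μg/mL: ≤ 0.25 μg/mL → susceptible
Daptomycin 128 μg/mL: ≥ 2 μg/mL — Resistant
Levofloxacin (0.03 μg/mL) ≤ 0.12 μg/mL — Susceptible
Doxycycline 2 μg/mL: = 2 μg/mL ⇒ intermediate

cefazolin, daptomycin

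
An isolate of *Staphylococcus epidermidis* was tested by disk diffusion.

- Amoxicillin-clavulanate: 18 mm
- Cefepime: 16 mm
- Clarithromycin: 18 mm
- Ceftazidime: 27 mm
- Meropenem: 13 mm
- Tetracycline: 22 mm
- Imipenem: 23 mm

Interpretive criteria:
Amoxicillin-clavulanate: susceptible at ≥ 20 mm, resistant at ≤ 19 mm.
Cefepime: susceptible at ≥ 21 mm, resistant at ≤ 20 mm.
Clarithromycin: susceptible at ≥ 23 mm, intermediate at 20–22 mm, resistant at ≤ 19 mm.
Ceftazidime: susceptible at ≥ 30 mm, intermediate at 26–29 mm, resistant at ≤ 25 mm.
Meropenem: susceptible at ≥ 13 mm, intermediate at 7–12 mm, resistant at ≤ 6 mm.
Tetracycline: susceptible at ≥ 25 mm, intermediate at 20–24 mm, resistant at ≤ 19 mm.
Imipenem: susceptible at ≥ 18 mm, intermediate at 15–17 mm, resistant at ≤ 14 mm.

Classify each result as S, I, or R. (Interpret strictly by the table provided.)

Amoxicillin-clavulanate: 18 mm is ≤ 19 mm → R
Cefepime: 16 mm is ≤ 20 mm — Resistant
Clarithromycin (18 mm) ≤ 19 mm — R
Ceftazidime 27 mm: in 26–29 mm → I
Meropenem 13 mm: ≥ 13 mm — Susceptible
Tetracycline: 22 mm is in 20–24 mm ⇒ intermediate
Imipenem: 23 mm is ≥ 18 mm — Susceptible

R, R, R, I, S, I, S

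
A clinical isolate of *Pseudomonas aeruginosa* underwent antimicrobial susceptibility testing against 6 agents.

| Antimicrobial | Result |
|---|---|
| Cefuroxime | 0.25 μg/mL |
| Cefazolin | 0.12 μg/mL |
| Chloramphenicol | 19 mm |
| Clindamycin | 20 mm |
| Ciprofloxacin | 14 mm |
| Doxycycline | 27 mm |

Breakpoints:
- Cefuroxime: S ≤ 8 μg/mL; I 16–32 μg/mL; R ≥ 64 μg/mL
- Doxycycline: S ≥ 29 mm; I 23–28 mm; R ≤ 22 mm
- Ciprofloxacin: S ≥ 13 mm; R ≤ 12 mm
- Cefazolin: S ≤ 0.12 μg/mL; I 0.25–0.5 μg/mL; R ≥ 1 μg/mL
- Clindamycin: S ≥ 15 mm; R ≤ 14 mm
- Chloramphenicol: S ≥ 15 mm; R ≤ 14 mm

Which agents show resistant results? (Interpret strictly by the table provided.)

none

Cefuroxime: 0.25 μg/mL is ≤ 8 μg/mL — Susceptible
Cefazolin (0.12 μg/mL) ≤ 0.12 μg/mL ⇒ S
Chloramphenicol 19 mm: ≥ 15 mm → Susceptible
Clindamycin: 20 mm is ≥ 15 mm ⇒ S
Ciprofloxacin: 14 mm is ≥ 13 mm → susceptible
Doxycycline 27 mm: in 23–28 mm → intermediate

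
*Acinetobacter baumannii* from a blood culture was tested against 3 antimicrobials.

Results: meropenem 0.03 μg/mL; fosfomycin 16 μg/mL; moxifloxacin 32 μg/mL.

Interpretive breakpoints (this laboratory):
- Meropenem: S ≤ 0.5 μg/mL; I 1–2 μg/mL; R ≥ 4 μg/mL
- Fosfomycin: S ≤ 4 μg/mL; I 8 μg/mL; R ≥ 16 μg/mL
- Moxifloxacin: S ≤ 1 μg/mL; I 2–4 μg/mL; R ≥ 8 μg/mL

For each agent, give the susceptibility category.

S, R, R

Meropenem 0.03 μg/mL: ≤ 0.5 μg/mL → susceptible
Fosfomycin 16 μg/mL: ≥ 16 μg/mL — R
Moxifloxacin (32 μg/mL) ≥ 8 μg/mL → resistant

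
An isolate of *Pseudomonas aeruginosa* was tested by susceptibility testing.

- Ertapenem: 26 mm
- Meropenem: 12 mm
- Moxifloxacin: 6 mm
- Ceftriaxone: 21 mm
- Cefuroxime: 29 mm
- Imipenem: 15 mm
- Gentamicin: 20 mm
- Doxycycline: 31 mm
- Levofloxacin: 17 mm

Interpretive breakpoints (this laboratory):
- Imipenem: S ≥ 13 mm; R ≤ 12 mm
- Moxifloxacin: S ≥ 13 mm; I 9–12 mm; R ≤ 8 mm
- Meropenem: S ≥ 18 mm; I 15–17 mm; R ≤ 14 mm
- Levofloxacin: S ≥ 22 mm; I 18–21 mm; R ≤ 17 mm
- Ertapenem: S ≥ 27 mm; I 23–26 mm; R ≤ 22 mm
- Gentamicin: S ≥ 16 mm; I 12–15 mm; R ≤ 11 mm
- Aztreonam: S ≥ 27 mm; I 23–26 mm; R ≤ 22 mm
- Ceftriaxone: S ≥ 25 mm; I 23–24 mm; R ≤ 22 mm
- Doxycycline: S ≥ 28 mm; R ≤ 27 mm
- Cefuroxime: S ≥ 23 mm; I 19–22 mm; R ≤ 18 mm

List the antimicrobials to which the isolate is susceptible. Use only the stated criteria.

Ertapenem: 26 mm is in 23–26 mm ⇒ Intermediate
Meropenem: 12 mm is ≤ 14 mm ⇒ Resistant
Moxifloxacin 6 mm: ≤ 8 mm → Resistant
Ceftriaxone (21 mm) ≤ 22 mm — resistant
Cefuroxime (29 mm) ≥ 23 mm → S
Imipenem 15 mm: ≥ 13 mm ⇒ susceptible
Gentamicin 20 mm: ≥ 16 mm ⇒ S
Doxycycline (31 mm) ≥ 28 mm ⇒ S
Levofloxacin 17 mm: ≤ 17 mm — Resistant

cefuroxime, imipenem, gentamicin, doxycycline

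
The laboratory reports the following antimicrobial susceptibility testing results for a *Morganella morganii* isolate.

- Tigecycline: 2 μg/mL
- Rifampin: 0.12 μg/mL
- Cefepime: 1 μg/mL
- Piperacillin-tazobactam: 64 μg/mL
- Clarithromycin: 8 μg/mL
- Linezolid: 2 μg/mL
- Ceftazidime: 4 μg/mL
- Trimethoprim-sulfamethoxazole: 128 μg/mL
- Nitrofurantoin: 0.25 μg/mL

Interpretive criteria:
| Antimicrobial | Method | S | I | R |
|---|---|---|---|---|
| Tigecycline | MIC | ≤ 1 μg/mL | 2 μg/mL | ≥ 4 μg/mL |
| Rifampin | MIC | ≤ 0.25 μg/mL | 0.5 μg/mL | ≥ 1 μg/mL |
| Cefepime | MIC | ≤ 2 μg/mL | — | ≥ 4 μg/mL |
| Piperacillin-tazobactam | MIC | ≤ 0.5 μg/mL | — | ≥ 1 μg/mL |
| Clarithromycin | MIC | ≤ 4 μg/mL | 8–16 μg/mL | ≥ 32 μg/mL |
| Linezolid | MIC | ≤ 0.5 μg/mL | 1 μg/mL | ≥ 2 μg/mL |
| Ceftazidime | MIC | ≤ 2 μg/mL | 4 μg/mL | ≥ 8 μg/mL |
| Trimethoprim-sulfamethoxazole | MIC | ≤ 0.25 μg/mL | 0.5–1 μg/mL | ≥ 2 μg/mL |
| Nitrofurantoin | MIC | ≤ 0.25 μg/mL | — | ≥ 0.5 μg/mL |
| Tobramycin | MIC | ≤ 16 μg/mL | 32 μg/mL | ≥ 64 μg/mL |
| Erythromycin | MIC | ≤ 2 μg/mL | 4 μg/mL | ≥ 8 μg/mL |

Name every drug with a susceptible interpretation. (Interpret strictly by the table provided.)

rifampin, cefepime, nitrofurantoin

Tigecycline 2 μg/mL: = 2 μg/mL → Intermediate
Rifampin: 0.12 μg/mL is ≤ 0.25 μg/mL ⇒ susceptible
Cefepime: 1 μg/mL is ≤ 2 μg/mL — S
Piperacillin-tazobactam (64 μg/mL) ≥ 1 μg/mL ⇒ Resistant
Clarithromycin: 8 μg/mL is in 8–16 μg/mL — Intermediate
Linezolid: 2 μg/mL is ≥ 2 μg/mL — Resistant
Ceftazidime (4 μg/mL) = 4 μg/mL — I
Trimethoprim-sulfamethoxazole (128 μg/mL) ≥ 2 μg/mL ⇒ R
Nitrofurantoin (0.25 μg/mL) ≤ 0.25 μg/mL ⇒ Susceptible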